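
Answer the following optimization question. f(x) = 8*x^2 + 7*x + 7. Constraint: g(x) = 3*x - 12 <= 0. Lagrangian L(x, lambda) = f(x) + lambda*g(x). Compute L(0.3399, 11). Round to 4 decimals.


Step 1: Evaluate f(x).
f(0.3399) = 8*0.3399^2 + 7*0.3399 + 7 = 10.3036
Step 2: Evaluate g(x).
g(0.3399) = 3*0.3399 - 12 = -10.9803
Step 3: Compute Lagrangian.
L = 10.3036 + 11*-10.9803 = -110.4797


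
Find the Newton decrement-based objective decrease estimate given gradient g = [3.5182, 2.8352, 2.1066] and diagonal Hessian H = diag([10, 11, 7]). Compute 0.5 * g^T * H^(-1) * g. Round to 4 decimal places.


Step 1: H is diagonal, so H^(-1) * g = [0.3518, 0.2577, 0.3009].
Step 2: g^T H^(-1) g = sum_i g_i^2 / H_ii
  = (3.5182)^2/10 + (2.8352)^2/11 + (2.1066)^2/7
  = 1.2378 + 0.7308 + 0.634 = 2.6025
Step 3: Objective decrease = 0.5 * g^T H^(-1) g = 1.3012


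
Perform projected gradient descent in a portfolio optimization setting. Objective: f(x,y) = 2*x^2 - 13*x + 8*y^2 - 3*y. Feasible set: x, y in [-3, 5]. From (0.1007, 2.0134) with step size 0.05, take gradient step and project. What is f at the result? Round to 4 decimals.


Step 1: Compute gradient at (0.1007, 2.0134).
grad_x = 2*2*0.1007 - 13 = -12.5972
grad_y = 2*8*2.0134 - 3 = 29.2144
Step 2: Gradient step.
x_raw = 0.1007 - 0.05*-12.5972 = 0.7306
y_raw = 2.0134 - 0.05*29.2144 = 0.5527
Step 3: Project onto [-3, 5].
x_proj = clip(0.7306) = 0.7306
y_proj = clip(0.5527) = 0.5527
Step 4: Evaluate f.
f(0.7306, 0.5527) = -7.6442


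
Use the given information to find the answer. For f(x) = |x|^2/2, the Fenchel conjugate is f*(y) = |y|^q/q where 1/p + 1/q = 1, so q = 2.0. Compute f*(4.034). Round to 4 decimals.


The conjugate exponent q satisfies 1/p + 1/q = 1.
p = 2, so q = 2/(2 - 1) = 2.0
|y|^q = 4.034^2.0 = 16.2732
f*(4.034) = 16.2732 / 2.0 = 8.1366


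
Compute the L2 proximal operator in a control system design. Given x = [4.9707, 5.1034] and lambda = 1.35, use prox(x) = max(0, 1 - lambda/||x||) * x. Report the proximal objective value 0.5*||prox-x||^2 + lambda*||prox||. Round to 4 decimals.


Step 1: Compute ||x||.
||x|| = 7.1241
Step 2: Compute scaling factor.
scale = max(0, 1 - 1.35/7.1241) = 0.8105
Step 3: prox(x) = [4.0288, 4.1363]
||prox(x)|| = 5.7741
Step 4: Proximal objective.
0.5*||prox-x||^2 = 0.9113
lambda*||prox|| = 7.795
Total = 8.7063


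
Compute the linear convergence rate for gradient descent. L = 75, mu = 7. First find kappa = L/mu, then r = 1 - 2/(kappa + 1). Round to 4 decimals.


Step 1: Compute the condition number.
kappa = L/mu = 75/7 = 10.7143
Step 2: Compute the convergence rate.
r = 1 - 2/(kappa + 1) = 1 - 2*mu/(L + mu) = (L - mu)/(L + mu) = 68/82 = 0.8293


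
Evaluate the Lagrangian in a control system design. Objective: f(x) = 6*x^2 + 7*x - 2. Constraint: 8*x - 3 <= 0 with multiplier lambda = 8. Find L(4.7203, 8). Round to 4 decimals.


Step 1: Evaluate f(x).
f(4.7203) = 6*4.7203^2 + 7*4.7203 - 2 = 164.7295
Step 2: Evaluate g(x).
g(4.7203) = 8*4.7203 - 3 = 34.7624
Step 3: Compute Lagrangian.
L = 164.7295 + 8*34.7624 = 442.8287


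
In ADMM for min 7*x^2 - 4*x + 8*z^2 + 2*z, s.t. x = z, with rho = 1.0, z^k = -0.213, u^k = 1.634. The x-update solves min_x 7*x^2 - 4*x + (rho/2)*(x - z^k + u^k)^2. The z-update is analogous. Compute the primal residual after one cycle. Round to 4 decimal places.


ADMM iteration with rho = 1.0, z^k = -0.213, u^k = 1.634
Step 1: x-update.
Minimize 7*x^2 - 4*x + (1.0/2)*(x + 0.213 + 1.634)^2
FOC: (2*7 + 1.0)*x = 4 + 1.0*(-0.213 - 1.634)
x^{k+1} = 0.1435
Step 2: z-update.
Minimize 8*z^2 + 2*z + (1.0/2)*(0.1435 - z + 1.634)^2
FOC: (2*8 + 1.0)*z = -2 + 1.0*(0.1435 + 1.634)
z^{k+1} = -0.0131
Step 3: u-update.
u^{k+1} = 1.634 + 0.1435 + 0.0131 = 1.7906
Step 4: Primal residual = |0.1435 + 0.0131| = 0.1566


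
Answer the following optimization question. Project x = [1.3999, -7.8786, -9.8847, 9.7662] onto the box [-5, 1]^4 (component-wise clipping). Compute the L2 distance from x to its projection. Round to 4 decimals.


Project each component onto [-5, 1].
clip(1.3999) = 1.0, clip(-7.8786) = -5.0, clip(-9.8847) = -5.0, clip(9.7662) = 1.0
Projection = [1.0, -5.0, -5.0, 1.0]
Squared diffs: [0.1599, 8.2863, 23.8603, 76.8463]
Distance = sqrt(109.1528) = 10.4476


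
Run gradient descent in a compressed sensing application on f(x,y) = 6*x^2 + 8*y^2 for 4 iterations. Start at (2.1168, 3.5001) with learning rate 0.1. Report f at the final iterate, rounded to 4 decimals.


Gradient descent on f(x,y) = 6*x^2 + 8*y^2.
Starting point: (2.1168, 3.5001), alpha = 0.1
Step 1: grad_x = 2*6*2.1168 = 25.4016, grad_y = 2*8*3.5001 = 56.0016
  x_1 = 2.1168 - 0.1*25.4016 = -0.4234
  y_1 = 3.5001 - 0.1*56.0016 = -2.1001
Step 2: grad_x = 2*6*-0.4234 = -5.0803, grad_y = 2*8*-2.1001 = -33.601
  x_2 = -0.4234 - 0.1*-5.0803 = 0.0847
  y_2 = -2.1001 - 0.1*-33.601 = 1.26
Step 3: grad_x = 2*6*0.0847 = 1.0161, grad_y = 2*8*1.26 = 20.1606
  x_3 = 0.0847 - 0.1*1.0161 = -0.0169
  y_3 = 1.26 - 0.1*20.1606 = -0.756
Step 4: grad_x = 2*6*-0.0169 = -0.2032, grad_y = 2*8*-0.756 = -12.0963
  x_4 = -0.0169 - 0.1*-0.2032 = 0.0034
  y_4 = -0.756 - 0.1*-12.0963 = 0.4536
f(0.0034, 0.4536) = 6*0.0034^2 + 8*0.4536^2 = 1.6462


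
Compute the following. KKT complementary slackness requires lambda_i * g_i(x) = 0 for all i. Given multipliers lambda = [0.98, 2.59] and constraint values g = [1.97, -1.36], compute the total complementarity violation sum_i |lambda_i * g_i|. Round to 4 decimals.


KKT complementary slackness check:
lambda_1 * g_1 = 0.98 * 1.97 = 1.9306
lambda_2 * g_2 = 2.59 * -1.36 = -3.5224
Total violation = 1.9306 + 3.5224 = 5.453


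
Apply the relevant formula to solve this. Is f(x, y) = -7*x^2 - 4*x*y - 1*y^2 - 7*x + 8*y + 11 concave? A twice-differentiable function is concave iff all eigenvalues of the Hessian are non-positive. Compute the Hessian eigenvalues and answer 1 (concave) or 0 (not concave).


The Hessian of f(x,y) = -7*x^2 - 4*x*y - 1*y^2 - 7*x + 8*y + 11 is:
H = [[-14, -4], [-4, -2]]
Trace = -14 - 2 = -16
Determinant = -14*-2 - (-4)^2 = 12
Discriminant = (-16)^2 - 4*12 = 208.0
Eigenvalues: lambda_1 = -15.2111, lambda_2 = -0.7889
The function is concave.

1


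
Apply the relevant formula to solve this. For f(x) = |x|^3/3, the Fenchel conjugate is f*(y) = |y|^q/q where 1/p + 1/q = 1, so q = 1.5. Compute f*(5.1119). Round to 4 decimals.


The conjugate exponent q satisfies 1/p + 1/q = 1.
p = 3, so q = 3/(3 - 1) = 1.5
|y|^q = 5.1119^1.5 = 11.5578
f*(5.1119) = 11.5578 / 1.5 = 7.7052


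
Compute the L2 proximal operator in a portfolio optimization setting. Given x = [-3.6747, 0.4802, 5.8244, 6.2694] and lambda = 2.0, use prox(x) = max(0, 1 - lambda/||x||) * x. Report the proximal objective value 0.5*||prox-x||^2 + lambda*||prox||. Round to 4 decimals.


Step 1: Compute ||x||.
||x|| = 9.3254
Step 2: Compute scaling factor.
scale = max(0, 1 - 2.0/9.3254) = 0.7855
Step 3: prox(x) = [-2.8866, 0.3772, 4.5753, 4.9248]
||prox(x)|| = 7.3254
Step 4: Proximal objective.
0.5*||prox-x||^2 = 2.0
lambda*||prox|| = 14.6508
Total = 16.6508


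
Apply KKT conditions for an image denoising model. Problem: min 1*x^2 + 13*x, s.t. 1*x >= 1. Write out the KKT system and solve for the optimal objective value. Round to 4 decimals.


Step 1: Try lambda = 0 (constraint inactive).
x_unc = -13/(2*1) = -6.5
Check: 1*-6.5 = -6.5 < 1 -- violated!
Step 2: Constraint must be active: 1*x = 1
x* = 1/1 = 1.0
lambda = (2*1*1.0 + 13)/1 = 15.0
Step 3: Compute optimal value.
f(x*) = 1*1.0^2 + 13*1.0 = 14.0


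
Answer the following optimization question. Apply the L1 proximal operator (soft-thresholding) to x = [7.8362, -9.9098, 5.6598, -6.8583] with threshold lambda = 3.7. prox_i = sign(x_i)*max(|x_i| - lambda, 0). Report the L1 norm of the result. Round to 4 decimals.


Soft-thresholding with lambda = 3.7:
prox(7.8362) = sign(7.8362)*max(|7.8362| - 3.7, 0) = 4.1362
prox(-9.9098) = sign(-9.9098)*max(|-9.9098| - 3.7, 0) = -6.2098
prox(5.6598) = sign(5.6598)*max(|5.6598| - 3.7, 0) = 1.9598
prox(-6.8583) = sign(-6.8583)*max(|-6.8583| - 3.7, 0) = -3.1583
prox(x) = [4.1362, -6.2098, 1.9598, -3.1583]
||prox(x)||_1 = 4.1362 + 6.2098 + 1.9598 + 3.1583 = 15.4641


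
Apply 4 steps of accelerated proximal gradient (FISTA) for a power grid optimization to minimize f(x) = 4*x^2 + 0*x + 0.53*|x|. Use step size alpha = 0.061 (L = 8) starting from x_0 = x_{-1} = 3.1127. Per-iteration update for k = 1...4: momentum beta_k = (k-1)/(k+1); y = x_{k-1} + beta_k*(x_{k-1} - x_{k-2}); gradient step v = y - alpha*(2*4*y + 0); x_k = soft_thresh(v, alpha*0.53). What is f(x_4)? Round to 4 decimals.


FISTA on f(x) = 4*x^2 + 0*x + 0.53*|x|
L = 8, alpha = 0.061
Iteration 1: beta = 0.0, y = 3.1127 + 0.0*(3.1127 - 3.1127) = 3.1127
  grad(y) = 24.9016, v = y - alpha*grad = 1.5937
  prox(v) = soft_thresh(1.5937, 0.0323) = 1.5614
Iteration 2: beta = 0.3333, y = 1.5614 + 0.3333*(1.5614 - 3.1127) = 1.0443
  grad(y) = 8.3541, v = y - alpha*grad = 0.5347
  prox(v) = soft_thresh(0.5347, 0.0323) = 0.5023
Iteration 3: beta = 0.5, y = 0.5023 + 0.5*(0.5023 - 1.5614) = -0.0272
  grad(y) = -0.2175, v = y - alpha*grad = -0.0139
  prox(v) = soft_thresh(-0.0139, 0.0323) = 0.0
Iteration 4: beta = 0.6, y = 0.0 + 0.6*(0.0 - 0.5023) = -0.3014
  grad(y) = -2.4112, v = y - alpha*grad = -0.1543
  prox(v) = soft_thresh(-0.1543, 0.0323) = -0.122
f(x_4) = 4*(-0.122)^2 + 0*(-0.122) + 0.53*|-0.122| = 0.1242


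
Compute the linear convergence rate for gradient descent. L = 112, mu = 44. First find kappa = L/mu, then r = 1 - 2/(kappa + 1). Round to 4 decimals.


Step 1: Compute the condition number.
kappa = L/mu = 112/44 = 2.5455
Step 2: Compute the convergence rate.
r = 1 - 2/(kappa + 1) = 1 - 2*mu/(L + mu) = (L - mu)/(L + mu) = 68/156 = 0.4359


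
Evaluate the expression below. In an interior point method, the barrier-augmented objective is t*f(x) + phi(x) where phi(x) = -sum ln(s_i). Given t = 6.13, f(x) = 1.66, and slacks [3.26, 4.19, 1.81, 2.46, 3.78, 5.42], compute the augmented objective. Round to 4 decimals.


Step 1: Compute log-barrier.
ln values: [1.1817, 1.4327, 0.5933, 0.9002, 1.3297, 1.6901]
phi = -(1.1817 + 1.4327 + 0.5933 + 0.9002 + 1.3297 + 1.6901) = -7.1277
Step 2: Compute augmented objective.
t*f(x) = 6.13*1.66 = 10.1758
Total = 10.1758 - 7.1277 = 3.0481


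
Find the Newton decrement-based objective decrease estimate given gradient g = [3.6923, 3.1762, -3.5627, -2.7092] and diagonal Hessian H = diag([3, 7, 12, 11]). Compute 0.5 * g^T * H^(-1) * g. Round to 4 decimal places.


Step 1: H is diagonal, so H^(-1) * g = [1.2308, 0.4537, -0.2969, -0.2463].
Step 2: g^T H^(-1) g = sum_i g_i^2 / H_ii
  = (3.6923)^2/3 + (3.1762)^2/7 + (-3.5627)^2/12 + (-2.7092)^2/11
  = 4.5444 + 1.4412 + 1.0577 + 0.6673 = 7.7105
Step 3: Objective decrease = 0.5 * g^T H^(-1) g = 3.8553


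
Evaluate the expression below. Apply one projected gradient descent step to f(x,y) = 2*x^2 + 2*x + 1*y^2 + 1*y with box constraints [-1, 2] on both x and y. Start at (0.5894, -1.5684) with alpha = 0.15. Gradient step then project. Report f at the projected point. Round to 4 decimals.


Step 1: Compute gradient at (0.5894, -1.5684).
grad_x = 2*2*0.5894 + 2 = 4.3576
grad_y = 2*1*-1.5684 + 1 = -2.1368
Step 2: Gradient step.
x_raw = 0.5894 - 0.15*4.3576 = -0.0642
y_raw = -1.5684 - 0.15*-2.1368 = -1.2479
Step 3: Project onto [-1, 2].
x_proj = clip(-0.0642) = -0.0642
y_proj = clip(-1.2479) = -1.0
Step 4: Evaluate f.
f(-0.0642, -1.0) = -0.1202


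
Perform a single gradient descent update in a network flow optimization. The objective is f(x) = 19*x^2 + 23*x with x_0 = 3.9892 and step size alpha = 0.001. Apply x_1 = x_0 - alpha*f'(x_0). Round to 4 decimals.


We compute the gradient at x_0 and apply the update.
f'(x) = 38*x + 23
f'(3.9892) = 38*3.9892 + 23 = 174.5896
x_1 = 3.9892 - 0.001*174.5896 = 3.8146


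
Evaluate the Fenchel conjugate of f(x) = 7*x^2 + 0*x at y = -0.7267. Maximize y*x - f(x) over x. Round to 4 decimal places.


f*(y) = sup_x {y*x - a*x^2 - b*x} = sup_x {(y-b)*x - a*x^2}
FOC: (y - b) - 2a*x = 0 => x* = (y - b)/(2a)
x* = (-0.7267 - 0)/(2*7) = -0.0519
f*(-0.7267) = (y-b)^2/(4a) = (-0.7267 - 0)^2/(4*7)
= 0.5281/28 = 0.0189


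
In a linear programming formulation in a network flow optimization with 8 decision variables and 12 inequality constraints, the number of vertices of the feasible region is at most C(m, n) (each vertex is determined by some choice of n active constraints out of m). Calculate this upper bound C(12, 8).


Each vertex corresponds to some choice of n active constraints out of m, so the number of vertices is at most C(m, n) = m! / (n!(m-n)!).
m = 12, n = 8
Numerator: 12 * 11 * 10 * 9 * 8 * 7 * 6 * 5
Denominator: 8! = 40320
C(12, 8) = 495


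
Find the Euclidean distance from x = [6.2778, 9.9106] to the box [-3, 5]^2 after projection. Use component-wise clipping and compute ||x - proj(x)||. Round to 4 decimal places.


Project each component onto [-3, 5].
clip(6.2778) = 5.0, clip(9.9106) = 5.0
Projection = [5.0, 5.0]
Squared diffs: [1.6328, 24.114]
Distance = sqrt(25.7468) = 5.0741


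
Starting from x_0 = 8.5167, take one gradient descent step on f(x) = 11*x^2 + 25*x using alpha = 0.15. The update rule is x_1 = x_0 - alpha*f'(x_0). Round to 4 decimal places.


We compute the gradient at x_0 and apply the update.
f'(x) = 22*x + 25
f'(8.5167) = 22*8.5167 + 25 = 212.3674
x_1 = 8.5167 - 0.15*212.3674 = -23.3384


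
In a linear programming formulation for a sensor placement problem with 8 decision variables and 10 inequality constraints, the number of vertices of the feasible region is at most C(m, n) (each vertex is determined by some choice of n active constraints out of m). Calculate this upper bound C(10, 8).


Each vertex corresponds to some choice of n active constraints out of m, so the number of vertices is at most C(m, n) = m! / (n!(m-n)!).
m = 10, n = 8
Numerator: 10 * 9 * 8 * 7 * 6 * 5 * 4 * 3
Denominator: 8! = 40320
C(10, 8) = 45


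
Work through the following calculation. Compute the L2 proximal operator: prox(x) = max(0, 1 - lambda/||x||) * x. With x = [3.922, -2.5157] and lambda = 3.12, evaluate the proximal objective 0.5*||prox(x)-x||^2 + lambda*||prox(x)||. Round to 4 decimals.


Step 1: Compute ||x||.
||x|| = 4.6595
Step 2: Compute scaling factor.
scale = max(0, 1 - 3.12/4.6595) = 0.3304
Step 3: prox(x) = [1.2958, -0.8312]
||prox(x)|| = 1.5395
Step 4: Proximal objective.
0.5*||prox-x||^2 = 4.8672
lambda*||prox|| = 4.8032
Total = 9.6704


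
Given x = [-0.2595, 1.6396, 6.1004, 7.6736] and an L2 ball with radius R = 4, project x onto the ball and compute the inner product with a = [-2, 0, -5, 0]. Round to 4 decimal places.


Step 1: Compute ||x|| (intermediates to 6 decimals).
||x|| = sqrt((-0.2595)^2 + 1.6396^2 + 6.1004^2 + 7.6736^2) = 9.942567
Step 2: Project.
Since ||x|| > R, scale = R/||x|| = 4/9.942567 = 0.402311, proj(x) = scale * x
proj(x) = [-0.1044, 0.659629, 2.454258, 3.087174]
Step 3: Dot product.
a^T * proj(x) = -2*(-0.1044) + 0*0.659629 - 5*2.454258 + 0*3.087174 = -12.0625


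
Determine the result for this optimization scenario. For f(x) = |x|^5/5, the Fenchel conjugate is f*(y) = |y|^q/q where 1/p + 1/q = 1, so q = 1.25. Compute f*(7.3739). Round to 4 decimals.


The conjugate exponent q satisfies 1/p + 1/q = 1.
p = 5, so q = 5/(5 - 1) = 1.25
|y|^q = 7.3739^1.25 = 12.1513
f*(7.3739) = 12.1513 / 1.25 = 9.721


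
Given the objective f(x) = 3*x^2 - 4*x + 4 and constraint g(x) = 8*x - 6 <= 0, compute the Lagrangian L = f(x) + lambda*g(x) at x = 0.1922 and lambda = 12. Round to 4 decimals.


Step 1: Evaluate f(x).
f(0.1922) = 3*0.1922^2 - 4*0.1922 + 4 = 3.342
Step 2: Evaluate g(x).
g(0.1922) = 8*0.1922 - 6 = -4.4624
Step 3: Compute Lagrangian.
L = 3.342 + 12*-4.4624 = -50.2068


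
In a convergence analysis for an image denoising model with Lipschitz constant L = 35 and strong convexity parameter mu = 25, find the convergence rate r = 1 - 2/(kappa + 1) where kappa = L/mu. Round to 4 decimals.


Step 1: Compute the condition number.
kappa = L/mu = 35/25 = 1.4
Step 2: Compute the convergence rate.
r = 1 - 2/(kappa + 1) = 1 - 2*mu/(L + mu) = (L - mu)/(L + mu) = 10/60 = 0.1667


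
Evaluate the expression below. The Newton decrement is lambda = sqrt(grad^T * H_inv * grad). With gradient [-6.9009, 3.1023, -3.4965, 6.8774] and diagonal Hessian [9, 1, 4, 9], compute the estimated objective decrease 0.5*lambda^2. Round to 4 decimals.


Step 1: H is diagonal, so H^(-1) * g = [-0.7668, 3.1023, -0.8741, 0.7642].
Step 2: g^T H^(-1) g = sum_i g_i^2 / H_ii
  = (-6.9009)^2/9 + (3.1023)^2/1 + (-3.4965)^2/4 + (6.8774)^2/9
  = 5.2914 + 9.6243 + 3.0564 + 5.2554 = 23.2274
Step 3: Objective decrease = 0.5 * g^T H^(-1) g = 11.6137


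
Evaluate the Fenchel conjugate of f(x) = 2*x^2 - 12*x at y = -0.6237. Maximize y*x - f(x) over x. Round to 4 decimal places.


f*(y) = sup_x {y*x - a*x^2 - b*x} = sup_x {(y-b)*x - a*x^2}
FOC: (y - b) - 2a*x = 0 => x* = (y - b)/(2a)
x* = (-0.6237 + 12)/(2*2) = 2.8441
f*(-0.6237) = (y-b)^2/(4a) = (-0.6237 + 12)^2/(4*2)
= 129.4202/8 = 16.1775


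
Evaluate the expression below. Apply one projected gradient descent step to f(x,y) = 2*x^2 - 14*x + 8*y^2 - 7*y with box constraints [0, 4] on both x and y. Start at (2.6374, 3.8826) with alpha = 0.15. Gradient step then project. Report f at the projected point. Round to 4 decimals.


Step 1: Compute gradient at (2.6374, 3.8826).
grad_x = 2*2*2.6374 - 14 = -3.4504
grad_y = 2*8*3.8826 - 7 = 55.1216
Step 2: Gradient step.
x_raw = 2.6374 - 0.15*-3.4504 = 3.155
y_raw = 3.8826 - 0.15*55.1216 = -4.3856
Step 3: Project onto [0, 4].
x_proj = clip(3.155) = 3.155
y_proj = clip(-4.3856) = 0.0
Step 4: Evaluate f.
f(3.155, 0.0) = -24.2619


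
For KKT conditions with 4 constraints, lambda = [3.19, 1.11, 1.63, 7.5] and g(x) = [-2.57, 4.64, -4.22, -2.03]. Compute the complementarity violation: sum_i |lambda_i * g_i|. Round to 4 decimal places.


KKT complementary slackness check:
lambda_1 * g_1 = 3.19 * -2.57 = -8.1983
lambda_2 * g_2 = 1.11 * 4.64 = 5.1504
lambda_3 * g_3 = 1.63 * -4.22 = -6.8786
lambda_4 * g_4 = 7.5 * -2.03 = -15.225
Total violation = 8.1983 + 5.1504 + 6.8786 + 15.225 = 35.4523


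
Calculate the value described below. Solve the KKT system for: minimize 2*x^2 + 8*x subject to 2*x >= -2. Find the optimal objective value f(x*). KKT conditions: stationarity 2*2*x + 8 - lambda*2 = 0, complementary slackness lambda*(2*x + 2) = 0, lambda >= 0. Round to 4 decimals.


Step 1: Try lambda = 0 (constraint inactive).
x_unc = -8/(2*2) = -2.0
Check: 2*-2.0 = -4.0 < -2 -- violated!
Step 2: Constraint must be active: 2*x = -2
x* = -2/2 = -1.0
lambda = (2*2*(-1.0) + 8)/2 = 2.0
Step 3: Compute optimal value.
f(x*) = 2*(-1.0)^2 + 8*(-1.0) = -6.0


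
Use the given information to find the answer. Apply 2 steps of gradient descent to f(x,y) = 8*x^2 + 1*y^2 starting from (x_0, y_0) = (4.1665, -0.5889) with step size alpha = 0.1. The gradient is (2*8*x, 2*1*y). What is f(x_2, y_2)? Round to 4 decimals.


Gradient descent on f(x,y) = 8*x^2 + 1*y^2.
Starting point: (4.1665, -0.5889), alpha = 0.1
Step 1: grad_x = 2*8*4.1665 = 66.664, grad_y = 2*1*-0.5889 = -1.1778
  x_1 = 4.1665 - 0.1*66.664 = -2.4999
  y_1 = -0.5889 - 0.1*-1.1778 = -0.4711
Step 2: grad_x = 2*8*-2.4999 = -39.9984, grad_y = 2*1*-0.4711 = -0.9422
  x_2 = -2.4999 - 0.1*-39.9984 = 1.4999
  y_2 = -0.4711 - 0.1*-0.9422 = -0.3769
f(1.4999, -0.3769) = 8*1.4999^2 + 1*(-0.3769)^2 = 18.1406


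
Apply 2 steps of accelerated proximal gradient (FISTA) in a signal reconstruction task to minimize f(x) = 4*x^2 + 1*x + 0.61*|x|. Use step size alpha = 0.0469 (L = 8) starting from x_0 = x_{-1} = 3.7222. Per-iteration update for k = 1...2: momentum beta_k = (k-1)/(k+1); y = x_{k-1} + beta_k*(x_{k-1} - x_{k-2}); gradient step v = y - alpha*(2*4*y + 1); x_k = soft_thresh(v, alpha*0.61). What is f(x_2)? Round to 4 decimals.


FISTA on f(x) = 4*x^2 + 1*x + 0.61*|x|
L = 8, alpha = 0.0469
Iteration 1: beta = 0.0, y = 3.7222 + 0.0*(3.7222 - 3.7222) = 3.7222
  grad(y) = 30.7776, v = y - alpha*grad = 2.2787
  prox(v) = soft_thresh(2.2787, 0.0286) = 2.2501
Iteration 2: beta = 0.3333, y = 2.2501 + 0.3333*(2.2501 - 3.7222) = 1.7594
  grad(y) = 15.0754, v = y - alpha*grad = 1.0524
  prox(v) = soft_thresh(1.0524, 0.0286) = 1.0238
f(x_2) = 4*1.0238^2 + 1*1.0238 + 0.61*|1.0238| = 5.8408


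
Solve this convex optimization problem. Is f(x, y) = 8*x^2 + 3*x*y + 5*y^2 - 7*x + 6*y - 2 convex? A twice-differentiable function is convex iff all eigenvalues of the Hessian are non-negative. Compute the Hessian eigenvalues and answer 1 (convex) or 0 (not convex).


The Hessian of f(x,y) = 8*x^2 + 3*x*y + 5*y^2 - 7*x + 6*y - 2 is:
H = [[16, 3], [3, 10]]
Trace = 16 + 10 = 26
Determinant = 16*10 - (3)^2 = 151
Discriminant = (26)^2 - 4*151 = 72.0
Eigenvalues: lambda_1 = 8.7574, lambda_2 = 17.2426
The function is convex.

1


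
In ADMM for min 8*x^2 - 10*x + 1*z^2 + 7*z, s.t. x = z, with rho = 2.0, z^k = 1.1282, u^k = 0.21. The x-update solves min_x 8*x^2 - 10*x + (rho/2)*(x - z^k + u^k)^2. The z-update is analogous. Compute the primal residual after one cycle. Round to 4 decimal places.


ADMM iteration with rho = 2.0, z^k = 1.1282, u^k = 0.21
Step 1: x-update.
Minimize 8*x^2 - 10*x + (2.0/2)*(x - 1.1282 + 0.21)^2
FOC: (2*8 + 2.0)*x = 10 + 2.0*(1.1282 - 0.21)
x^{k+1} = 0.6576
Step 2: z-update.
Minimize 1*z^2 + 7*z + (2.0/2)*(0.6576 - z + 0.21)^2
FOC: (2*1 + 2.0)*z = -7 + 2.0*(0.6576 + 0.21)
z^{k+1} = -1.3162
Step 3: u-update.
u^{k+1} = 0.21 + 0.6576 + 1.3162 = 2.1838
Step 4: Primal residual = |0.6576 + 1.3162| = 1.9738


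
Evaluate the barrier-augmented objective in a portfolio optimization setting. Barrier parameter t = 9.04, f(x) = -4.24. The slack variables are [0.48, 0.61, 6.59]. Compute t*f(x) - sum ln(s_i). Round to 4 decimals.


Step 1: Compute log-barrier.
ln values: [-0.734, -0.4943, 1.8856]
phi = -(-0.734 - 0.4943 + 1.8856) = -0.6573
Step 2: Compute augmented objective.
t*f(x) = 9.04*-4.24 = -38.3296
Total = -38.3296 - 0.6573 = -38.9869


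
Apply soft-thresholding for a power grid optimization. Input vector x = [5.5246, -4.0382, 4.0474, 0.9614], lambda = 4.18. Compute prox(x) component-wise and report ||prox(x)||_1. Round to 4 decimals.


Soft-thresholding with lambda = 4.18:
prox(5.5246) = sign(5.5246)*max(|5.5246| - 4.18, 0) = 1.3446
prox(-4.0382) = sign(-4.0382)*max(|-4.0382| - 4.18, 0) = 0.0
prox(4.0474) = sign(4.0474)*max(|4.0474| - 4.18, 0) = 0.0
prox(0.9614) = sign(0.9614)*max(|0.9614| - 4.18, 0) = 0.0
prox(x) = [1.3446, 0.0, 0.0, 0.0]
||prox(x)||_1 = 1.3446 + 0.0 + 0.0 + 0.0 = 1.3446


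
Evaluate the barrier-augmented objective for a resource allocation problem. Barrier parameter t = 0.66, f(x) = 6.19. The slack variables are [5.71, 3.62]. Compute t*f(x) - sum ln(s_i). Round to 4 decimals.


Step 1: Compute log-barrier.
ln values: [1.7422, 1.2865]
phi = -(1.7422 + 1.2865) = -3.0287
Step 2: Compute augmented objective.
t*f(x) = 0.66*6.19 = 4.0854
Total = 4.0854 - 3.0287 = 1.0567


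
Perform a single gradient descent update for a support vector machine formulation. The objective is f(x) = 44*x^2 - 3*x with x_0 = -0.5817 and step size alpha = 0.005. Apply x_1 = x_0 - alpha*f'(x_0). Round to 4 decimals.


We compute the gradient at x_0 and apply the update.
f'(x) = 88*x - 3
f'(-0.5817) = 88*-0.5817 - 3 = -54.1896
x_1 = -0.5817 - 0.005*-54.1896 = -0.3108


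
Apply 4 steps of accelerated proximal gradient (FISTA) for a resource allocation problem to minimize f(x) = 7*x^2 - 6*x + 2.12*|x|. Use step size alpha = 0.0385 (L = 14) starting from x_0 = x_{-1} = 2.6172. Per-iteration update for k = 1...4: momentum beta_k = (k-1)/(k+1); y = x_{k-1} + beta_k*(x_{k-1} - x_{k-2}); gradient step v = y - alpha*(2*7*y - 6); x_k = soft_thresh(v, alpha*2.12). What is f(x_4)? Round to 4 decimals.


FISTA on f(x) = 7*x^2 - 6*x + 2.12*|x|
L = 14, alpha = 0.0385
Iteration 1: beta = 0.0, y = 2.6172 + 0.0*(2.6172 - 2.6172) = 2.6172
  grad(y) = 30.6408, v = y - alpha*grad = 1.4375
  prox(v) = soft_thresh(1.4375, 0.0816) = 1.3559
Iteration 2: beta = 0.3333, y = 1.3559 + 0.3333*(1.3559 - 2.6172) = 0.9355
  grad(y) = 7.0967, v = y - alpha*grad = 0.6623
  prox(v) = soft_thresh(0.6623, 0.0816) = 0.5806
Iteration 3: beta = 0.5, y = 0.5806 + 0.5*(0.5806 - 1.3559) = 0.193
  grad(y) = -3.298, v = y - alpha*grad = 0.32
  prox(v) = soft_thresh(0.32, 0.0816) = 0.2384
Iteration 4: beta = 0.6, y = 0.2384 + 0.6*(0.2384 - 0.5806) = 0.033
  grad(y) = -5.5382, v = y - alpha*grad = 0.2462
  prox(v) = soft_thresh(0.2462, 0.0816) = 0.1646
f(x_4) = 7*0.1646^2 - 6*0.1646 + 2.12*|0.1646| = -0.449


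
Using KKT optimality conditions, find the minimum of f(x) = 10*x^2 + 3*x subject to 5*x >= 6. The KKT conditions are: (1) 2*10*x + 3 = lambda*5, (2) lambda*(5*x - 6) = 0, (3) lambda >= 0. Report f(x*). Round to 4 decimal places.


Step 1: Try lambda = 0 (constraint inactive).
x_unc = -3/(2*10) = -0.15
Check: 5*-0.15 = -0.75 < 6 -- violated!
Step 2: Constraint must be active: 5*x = 6
x* = 6/5 = 1.2
lambda = (2*10*1.2 + 3)/5 = 5.4
Step 3: Compute optimal value.
f(x*) = 10*1.2^2 + 3*1.2 = 18.0


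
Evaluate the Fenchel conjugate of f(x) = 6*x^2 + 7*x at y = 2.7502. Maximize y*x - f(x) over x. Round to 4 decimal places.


f*(y) = sup_x {y*x - a*x^2 - b*x} = sup_x {(y-b)*x - a*x^2}
FOC: (y - b) - 2a*x = 0 => x* = (y - b)/(2a)
x* = (2.7502 - 7)/(2*6) = -0.3542
f*(2.7502) = (y-b)^2/(4a) = (2.7502 - 7)^2/(4*6)
= 18.0608/24 = 0.7525


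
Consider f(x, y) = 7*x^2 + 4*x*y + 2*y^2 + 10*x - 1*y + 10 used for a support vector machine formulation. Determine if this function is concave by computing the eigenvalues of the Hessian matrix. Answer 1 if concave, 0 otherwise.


The Hessian of f(x,y) = 7*x^2 + 4*x*y + 2*y^2 + 10*x - 1*y + 10 is:
H = [[14, 4], [4, 4]]
Trace = 14 + 4 = 18
Determinant = 14*4 - (4)^2 = 40
Discriminant = (18)^2 - 4*40 = 164.0
Eigenvalues: lambda_1 = 2.5969, lambda_2 = 15.4031
The function is not concave.

0


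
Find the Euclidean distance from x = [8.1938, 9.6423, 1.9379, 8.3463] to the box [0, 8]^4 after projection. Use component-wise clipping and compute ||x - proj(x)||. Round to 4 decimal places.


Project each component onto [0, 8].
clip(8.1938) = 8.0, clip(9.6423) = 8.0, clip(1.9379) = 1.9379, clip(8.3463) = 8.0
Projection = [8.0, 8.0, 1.9379, 8.0]
Squared diffs: [0.0376, 2.6971, 0.0, 0.1199]
Distance = sqrt(2.8546) = 1.6896


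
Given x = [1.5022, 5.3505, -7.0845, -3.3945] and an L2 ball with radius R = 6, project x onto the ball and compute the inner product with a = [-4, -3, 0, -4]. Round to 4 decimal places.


Step 1: Compute ||x|| (intermediates to 6 decimals).
||x|| = sqrt(1.5022^2 + 5.3505^2 + (-7.0845)^2 + (-3.3945)^2) = 9.622745
Step 2: Project.
Since ||x|| > R, scale = R/||x|| = 6/9.622745 = 0.623523, proj(x) = scale * x
proj(x) = [0.936656, 3.33616, -4.417349, -2.116549]
Step 3: Dot product.
a^T * proj(x) = -4*0.936656 - 3*3.33616 + 0*(-4.417349) - 4*(-2.116549) = -5.2889


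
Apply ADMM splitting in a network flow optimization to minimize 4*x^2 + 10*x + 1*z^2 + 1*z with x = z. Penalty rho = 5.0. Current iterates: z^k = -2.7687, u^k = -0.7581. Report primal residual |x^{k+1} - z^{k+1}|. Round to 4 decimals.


ADMM iteration with rho = 5.0, z^k = -2.7687, u^k = -0.7581
Step 1: x-update.
Minimize 4*x^2 + 10*x + (5.0/2)*(x + 2.7687 - 0.7581)^2
FOC: (2*4 + 5.0)*x = -10 + 5.0*(-2.7687 + 0.7581)
x^{k+1} = -1.5425
Step 2: z-update.
Minimize 1*z^2 + 1*z + (5.0/2)*(-1.5425 - z - 0.7581)^2
FOC: (2*1 + 5.0)*z = -1 + 5.0*(-1.5425 - 0.7581)
z^{k+1} = -1.7862
Step 3: u-update.
u^{k+1} = -0.7581 - 1.5425 + 1.7862 = -0.5145
Step 4: Primal residual = |-1.5425 + 1.7862| = 0.2436


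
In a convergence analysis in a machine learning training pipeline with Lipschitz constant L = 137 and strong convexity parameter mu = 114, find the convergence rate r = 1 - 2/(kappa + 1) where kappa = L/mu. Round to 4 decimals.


Step 1: Compute the condition number.
kappa = L/mu = 137/114 = 1.2018
Step 2: Compute the convergence rate.
r = 1 - 2/(kappa + 1) = 1 - 2*mu/(L + mu) = (L - mu)/(L + mu) = 23/251 = 0.0916


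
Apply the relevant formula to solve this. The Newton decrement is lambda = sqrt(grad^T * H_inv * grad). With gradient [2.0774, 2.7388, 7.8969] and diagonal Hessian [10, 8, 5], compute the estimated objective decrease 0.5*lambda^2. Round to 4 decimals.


Step 1: H is diagonal, so H^(-1) * g = [0.2077, 0.3424, 1.5794].
Step 2: g^T H^(-1) g = sum_i g_i^2 / H_ii
  = (2.0774)^2/10 + (2.7388)^2/8 + (7.8969)^2/5
  = 0.4316 + 0.9376 + 12.4722 = 13.8414
Step 3: Objective decrease = 0.5 * g^T H^(-1) g = 6.9207


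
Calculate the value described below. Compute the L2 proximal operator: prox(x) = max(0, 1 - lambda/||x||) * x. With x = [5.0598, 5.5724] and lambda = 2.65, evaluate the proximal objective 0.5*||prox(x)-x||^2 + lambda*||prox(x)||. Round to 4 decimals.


Step 1: Compute ||x||.
||x|| = 7.5268
Step 2: Compute scaling factor.
scale = max(0, 1 - 2.65/7.5268) = 0.6479
Step 3: prox(x) = [3.2784, 3.6105]
||prox(x)|| = 4.8768
Step 4: Proximal objective.
0.5*||prox-x||^2 = 3.5113
lambda*||prox|| = 12.9235
Total = 16.4349


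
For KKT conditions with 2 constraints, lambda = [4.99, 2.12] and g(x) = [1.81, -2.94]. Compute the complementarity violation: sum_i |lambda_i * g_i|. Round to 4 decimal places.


KKT complementary slackness check:
lambda_1 * g_1 = 4.99 * 1.81 = 9.0319
lambda_2 * g_2 = 2.12 * -2.94 = -6.2328
Total violation = 9.0319 + 6.2328 = 15.2647


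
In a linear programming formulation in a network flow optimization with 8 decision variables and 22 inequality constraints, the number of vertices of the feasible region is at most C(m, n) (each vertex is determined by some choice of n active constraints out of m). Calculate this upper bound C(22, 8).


Each vertex corresponds to some choice of n active constraints out of m, so the number of vertices is at most C(m, n) = m! / (n!(m-n)!).
m = 22, n = 8
Numerator: 22 * 21 * 20 * 19 * 18 * 17 * 16 * 15
Denominator: 8! = 40320
C(22, 8) = 319770


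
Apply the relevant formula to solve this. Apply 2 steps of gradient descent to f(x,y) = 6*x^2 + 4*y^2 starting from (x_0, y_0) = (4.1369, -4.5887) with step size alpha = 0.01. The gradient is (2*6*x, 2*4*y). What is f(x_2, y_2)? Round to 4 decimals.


Gradient descent on f(x,y) = 6*x^2 + 4*y^2.
Starting point: (4.1369, -4.5887), alpha = 0.01
Step 1: grad_x = 2*6*4.1369 = 49.6428, grad_y = 2*4*-4.5887 = -36.7096
  x_1 = 4.1369 - 0.01*49.6428 = 3.6405
  y_1 = -4.5887 - 0.01*-36.7096 = -4.2216
Step 2: grad_x = 2*6*3.6405 = 43.6857, grad_y = 2*4*-4.2216 = -33.7728
  x_2 = 3.6405 - 0.01*43.6857 = 3.2036
  y_2 = -4.2216 - 0.01*-33.7728 = -3.8839
f(3.2036, -3.8839) = 6*3.2036^2 + 4*(-3.8839)^2 = 121.9169


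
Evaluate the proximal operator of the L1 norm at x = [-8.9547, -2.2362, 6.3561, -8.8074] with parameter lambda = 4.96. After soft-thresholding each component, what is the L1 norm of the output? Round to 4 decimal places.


Soft-thresholding with lambda = 4.96:
prox(-8.9547) = sign(-8.9547)*max(|-8.9547| - 4.96, 0) = -3.9947
prox(-2.2362) = sign(-2.2362)*max(|-2.2362| - 4.96, 0) = 0.0
prox(6.3561) = sign(6.3561)*max(|6.3561| - 4.96, 0) = 1.3961
prox(-8.8074) = sign(-8.8074)*max(|-8.8074| - 4.96, 0) = -3.8474
prox(x) = [-3.9947, 0.0, 1.3961, -3.8474]
||prox(x)||_1 = 3.9947 + 0.0 + 1.3961 + 3.8474 = 9.2382


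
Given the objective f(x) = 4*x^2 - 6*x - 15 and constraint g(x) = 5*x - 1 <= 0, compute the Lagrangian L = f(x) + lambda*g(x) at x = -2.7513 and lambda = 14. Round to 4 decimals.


Step 1: Evaluate f(x).
f(-2.7513) = 4*(-2.7513)^2 - 6*(-2.7513) - 15 = 31.7864
Step 2: Evaluate g(x).
g(-2.7513) = 5*-2.7513 - 1 = -14.7565
Step 3: Compute Lagrangian.
L = 31.7864 + 14*-14.7565 = -174.8046


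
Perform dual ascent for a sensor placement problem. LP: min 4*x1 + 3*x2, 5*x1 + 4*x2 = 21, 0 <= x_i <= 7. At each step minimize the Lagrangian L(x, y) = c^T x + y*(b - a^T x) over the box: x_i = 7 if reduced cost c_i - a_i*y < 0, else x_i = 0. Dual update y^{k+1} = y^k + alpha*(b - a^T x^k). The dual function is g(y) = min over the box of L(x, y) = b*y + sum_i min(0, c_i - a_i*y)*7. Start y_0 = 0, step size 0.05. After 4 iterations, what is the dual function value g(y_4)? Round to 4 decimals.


Dual ascent for LP: min 4*x1 + 3*x2, 5*x1 + 4*x2 = 21, 0 <= x_i <= 7
Step 1: y^k = 0.0, reduced costs: (4.0, 3.0)
  x^k = (0.0, 0.0), subgradient = b - a^T x = 21.0
  y^{k+1} = 0.0 + 0.05*21.0 = 1.05
Step 2: y^k = 1.05, reduced costs: (-1.25, -1.2)
  x^k = (7.0, 7.0), subgradient = b - a^T x = -42.0
  y^{k+1} = 1.05 + 0.05*-42.0 = -1.05
Step 3: y^k = -1.05, reduced costs: (9.25, 7.2)
  x^k = (0.0, 0.0), subgradient = b - a^T x = 21.0
  y^{k+1} = -1.05 + 0.05*21.0 = 0.0
Step 4: y^k = 0.0, reduced costs: (4.0, 3.0)
  x^k = (0.0, 0.0), subgradient = b - a^T x = 21.0
  y^{k+1} = 0.0 + 0.05*21.0 = 1.05
Dual objective at y_4 = 1.05: reduced costs (-1.25, -1.2), box minimizer x = (7.0, 7.0)
g(y_4) = b*y + (c1 - a1*y)*x1 + (c2 - a2*y)*x2 = 21*1.05 + (-1.25)*7.0 + (-1.2)*7.0 = 22.05 - 8.75 - 8.4 = 4.9


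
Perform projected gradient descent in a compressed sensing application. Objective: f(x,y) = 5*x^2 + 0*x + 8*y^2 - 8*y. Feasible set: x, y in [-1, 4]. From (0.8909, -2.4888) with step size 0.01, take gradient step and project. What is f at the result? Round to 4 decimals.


Step 1: Compute gradient at (0.8909, -2.4888).
grad_x = 2*5*0.8909 + 0 = 8.909
grad_y = 2*8*-2.4888 - 8 = -47.8208
Step 2: Gradient step.
x_raw = 0.8909 - 0.01*8.909 = 0.8018
y_raw = -2.4888 - 0.01*-47.8208 = -2.0106
Step 3: Project onto [-1, 4].
x_proj = clip(0.8018) = 0.8018
y_proj = clip(-2.0106) = -1.0
Step 4: Evaluate f.
f(0.8018, -1.0) = 19.2145


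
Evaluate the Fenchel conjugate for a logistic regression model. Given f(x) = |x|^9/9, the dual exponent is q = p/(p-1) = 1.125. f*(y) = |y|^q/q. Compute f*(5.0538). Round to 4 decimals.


The conjugate exponent q satisfies 1/p + 1/q = 1.
p = 9, so q = 9/(9 - 1) = 1.125
|y|^q = 5.0538^1.125 = 6.1883
f*(5.0538) = 6.1883 / 1.125 = 5.5007


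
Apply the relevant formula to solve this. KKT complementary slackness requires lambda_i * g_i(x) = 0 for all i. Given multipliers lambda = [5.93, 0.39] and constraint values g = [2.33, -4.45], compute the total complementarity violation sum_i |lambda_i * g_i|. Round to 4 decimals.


KKT complementary slackness check:
lambda_1 * g_1 = 5.93 * 2.33 = 13.8169
lambda_2 * g_2 = 0.39 * -4.45 = -1.7355
Total violation = 13.8169 + 1.7355 = 15.5524


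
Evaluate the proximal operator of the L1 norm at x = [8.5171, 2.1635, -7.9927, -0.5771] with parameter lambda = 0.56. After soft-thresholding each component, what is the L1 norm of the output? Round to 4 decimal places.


Soft-thresholding with lambda = 0.56:
prox(8.5171) = sign(8.5171)*max(|8.5171| - 0.56, 0) = 7.9571
prox(2.1635) = sign(2.1635)*max(|2.1635| - 0.56, 0) = 1.6035
prox(-7.9927) = sign(-7.9927)*max(|-7.9927| - 0.56, 0) = -7.4327
prox(-0.5771) = sign(-0.5771)*max(|-0.5771| - 0.56, 0) = -0.0171
prox(x) = [7.9571, 1.6035, -7.4327, -0.0171]
||prox(x)||_1 = 7.9571 + 1.6035 + 7.4327 + 0.0171 = 17.0104


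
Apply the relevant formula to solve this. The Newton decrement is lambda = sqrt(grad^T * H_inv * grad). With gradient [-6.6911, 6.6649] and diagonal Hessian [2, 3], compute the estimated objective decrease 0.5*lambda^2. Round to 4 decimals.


Step 1: H is diagonal, so H^(-1) * g = [-3.3456, 2.2216].
Step 2: g^T H^(-1) g = sum_i g_i^2 / H_ii
  = (-6.6911)^2/2 + (6.6649)^2/3
  = 22.3854 + 14.807 = 37.1924
Step 3: Objective decrease = 0.5 * g^T H^(-1) g = 18.5962


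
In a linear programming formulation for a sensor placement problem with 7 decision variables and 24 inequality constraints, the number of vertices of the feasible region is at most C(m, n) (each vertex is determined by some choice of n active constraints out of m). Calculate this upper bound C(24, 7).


Each vertex corresponds to some choice of n active constraints out of m, so the number of vertices is at most C(m, n) = m! / (n!(m-n)!).
m = 24, n = 7
Numerator: 24 * 23 * 22 * 21 * 20 * 19 * 18
Denominator: 7! = 5040
C(24, 7) = 346104


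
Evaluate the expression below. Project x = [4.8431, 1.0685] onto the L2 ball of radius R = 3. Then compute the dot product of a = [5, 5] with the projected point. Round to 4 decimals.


Step 1: Compute ||x|| (intermediates to 6 decimals).
||x|| = sqrt(4.8431^2 + 1.0685^2) = 4.959568
Step 2: Project.
Since ||x|| > R, scale = R/||x|| = 3/4.959568 = 0.604891, proj(x) = scale * x
proj(x) = [2.929548, 0.646326]
Step 3: Dot product.
a^T * proj(x) = 5*2.929548 + 5*0.646326 = 17.8794


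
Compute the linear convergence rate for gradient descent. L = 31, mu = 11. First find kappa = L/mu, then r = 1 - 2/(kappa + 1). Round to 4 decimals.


Step 1: Compute the condition number.
kappa = L/mu = 31/11 = 2.8182
Step 2: Compute the convergence rate.
r = 1 - 2/(kappa + 1) = 1 - 2*mu/(L + mu) = (L - mu)/(L + mu) = 20/42 = 0.4762


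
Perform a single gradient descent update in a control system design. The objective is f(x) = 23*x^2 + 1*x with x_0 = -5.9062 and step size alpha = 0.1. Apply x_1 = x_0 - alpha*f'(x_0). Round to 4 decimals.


We compute the gradient at x_0 and apply the update.
f'(x) = 46*x + 1
f'(-5.9062) = 46*-5.9062 + 1 = -270.6852
x_1 = -5.9062 - 0.1*-270.6852 = 21.1623


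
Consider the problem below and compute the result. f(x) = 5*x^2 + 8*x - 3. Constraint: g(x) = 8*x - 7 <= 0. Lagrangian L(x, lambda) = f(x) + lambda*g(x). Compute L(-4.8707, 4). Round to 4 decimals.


Step 1: Evaluate f(x).
f(-4.8707) = 5*(-4.8707)^2 + 8*(-4.8707) - 3 = 76.653
Step 2: Evaluate g(x).
g(-4.8707) = 8*-4.8707 - 7 = -45.9656
Step 3: Compute Lagrangian.
L = 76.653 + 4*-45.9656 = -107.2094


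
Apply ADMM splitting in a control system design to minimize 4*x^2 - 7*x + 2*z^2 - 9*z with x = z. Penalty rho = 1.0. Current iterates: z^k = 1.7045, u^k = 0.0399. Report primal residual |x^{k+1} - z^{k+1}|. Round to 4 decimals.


ADMM iteration with rho = 1.0, z^k = 1.7045, u^k = 0.0399
Step 1: x-update.
Minimize 4*x^2 - 7*x + (1.0/2)*(x - 1.7045 + 0.0399)^2
FOC: (2*4 + 1.0)*x = 7 + 1.0*(1.7045 - 0.0399)
x^{k+1} = 0.9627
Step 2: z-update.
Minimize 2*z^2 - 9*z + (1.0/2)*(0.9627 - z + 0.0399)^2
FOC: (2*2 + 1.0)*z = 9 + 1.0*(0.9627 + 0.0399)
z^{k+1} = 2.0005
Step 3: u-update.
u^{k+1} = 0.0399 + 0.9627 - 2.0005 = -0.9979
Step 4: Primal residual = |0.9627 - 2.0005| = 1.0378


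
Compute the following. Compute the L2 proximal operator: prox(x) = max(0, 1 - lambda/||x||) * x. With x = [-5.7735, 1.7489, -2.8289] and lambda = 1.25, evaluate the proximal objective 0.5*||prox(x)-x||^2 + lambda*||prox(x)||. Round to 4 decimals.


Step 1: Compute ||x||.
||x|| = 6.6629
Step 2: Compute scaling factor.
scale = max(0, 1 - 1.25/6.6629) = 0.8124
Step 3: prox(x) = [-4.6904, 1.4208, -2.2982]
||prox(x)|| = 5.4129
Step 4: Proximal objective.
0.5*||prox-x||^2 = 0.7813
lambda*||prox|| = 6.7661
Total = 7.5474


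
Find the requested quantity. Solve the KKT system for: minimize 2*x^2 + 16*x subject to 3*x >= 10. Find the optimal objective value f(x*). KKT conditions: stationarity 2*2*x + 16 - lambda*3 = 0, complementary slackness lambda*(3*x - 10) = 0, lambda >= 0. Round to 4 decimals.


Step 1: Try lambda = 0 (constraint inactive).
x_unc = -16/(2*2) = -4.0
Check: 3*-4.0 = -12.0 < 10 -- violated!
Step 2: Constraint must be active: 3*x = 10
x* = 10/3 = 3.3333 (rounded; the exact value 10/3 is used below)
lambda = (2*2*(10/3) + 16)/3 = 9.7778
Step 3: Compute optimal value.
f(x*) = 2*(10/3)^2 + 16*(10/3) = 75.5556


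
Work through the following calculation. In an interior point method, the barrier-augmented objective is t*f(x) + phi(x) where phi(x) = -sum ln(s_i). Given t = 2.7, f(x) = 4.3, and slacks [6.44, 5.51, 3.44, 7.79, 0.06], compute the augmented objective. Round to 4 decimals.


Step 1: Compute log-barrier.
ln values: [1.8625, 1.7066, 1.2355, 2.0528, -2.8134]
phi = -(1.8625 + 1.7066 + 1.2355 + 2.0528 - 2.8134) = -4.044
Step 2: Compute augmented objective.
t*f(x) = 2.7*4.3 = 11.61
Total = 11.61 - 4.044 = 7.566


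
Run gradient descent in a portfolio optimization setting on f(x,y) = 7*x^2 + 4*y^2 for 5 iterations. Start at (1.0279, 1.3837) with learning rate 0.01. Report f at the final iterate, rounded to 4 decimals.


Gradient descent on f(x,y) = 7*x^2 + 4*y^2.
Starting point: (1.0279, 1.3837), alpha = 0.01
Step 1: grad_x = 2*7*1.0279 = 14.3906, grad_y = 2*4*1.3837 = 11.0696
  x_1 = 1.0279 - 0.01*14.3906 = 0.884
  y_1 = 1.3837 - 0.01*11.0696 = 1.273
Step 2: grad_x = 2*7*0.884 = 12.3759, grad_y = 2*4*1.273 = 10.184
  x_2 = 0.884 - 0.01*12.3759 = 0.7602
  y_2 = 1.273 - 0.01*10.184 = 1.1712
Step 3: grad_x = 2*7*0.7602 = 10.6433, grad_y = 2*4*1.1712 = 9.3693
  x_3 = 0.7602 - 0.01*10.6433 = 0.6538
  y_3 = 1.1712 - 0.01*9.3693 = 1.0775
Step 4: grad_x = 2*7*0.6538 = 9.1532, grad_y = 2*4*1.0775 = 8.6198
  x_4 = 0.6538 - 0.01*9.1532 = 0.5623
  y_4 = 1.0775 - 0.01*8.6198 = 0.9913
Step 5: grad_x = 2*7*0.5623 = 7.8718, grad_y = 2*4*0.9913 = 7.9302
  x_5 = 0.5623 - 0.01*7.8718 = 0.4836
  y_5 = 0.9913 - 0.01*7.9302 = 0.912
f(0.4836, 0.912) = 7*0.4836^2 + 4*0.912^2 = 4.9635
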